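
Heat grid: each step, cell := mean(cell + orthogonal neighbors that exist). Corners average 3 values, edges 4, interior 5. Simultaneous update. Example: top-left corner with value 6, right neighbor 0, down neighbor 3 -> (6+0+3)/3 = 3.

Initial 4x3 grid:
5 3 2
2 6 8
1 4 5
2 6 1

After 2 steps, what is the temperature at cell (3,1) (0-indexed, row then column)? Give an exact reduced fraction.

Answer: 293/80

Derivation:
Step 1: cell (3,1) = 13/4
Step 2: cell (3,1) = 293/80
Full grid after step 2:
  65/18 61/15 163/36
  821/240 87/20 1121/240
  263/80 19/5 363/80
  17/6 293/80 47/12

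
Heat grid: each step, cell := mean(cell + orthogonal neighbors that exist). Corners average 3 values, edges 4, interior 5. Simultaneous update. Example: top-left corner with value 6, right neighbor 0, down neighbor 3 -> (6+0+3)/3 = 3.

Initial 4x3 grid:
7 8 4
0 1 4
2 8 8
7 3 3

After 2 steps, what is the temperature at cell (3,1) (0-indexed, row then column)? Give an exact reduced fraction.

Answer: 1099/240

Derivation:
Step 1: cell (3,1) = 21/4
Step 2: cell (3,1) = 1099/240
Full grid after step 2:
  25/6 293/60 175/36
  319/80 407/100 293/60
  303/80 477/100 143/30
  9/2 1099/240 47/9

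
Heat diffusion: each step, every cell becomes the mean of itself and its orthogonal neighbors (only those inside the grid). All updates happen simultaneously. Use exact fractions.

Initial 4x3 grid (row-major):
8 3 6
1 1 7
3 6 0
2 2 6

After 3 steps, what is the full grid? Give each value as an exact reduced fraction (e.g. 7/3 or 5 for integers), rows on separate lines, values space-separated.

Answer: 313/80 5821/1440 9431/2160
543/160 1147/300 5587/1440
4633/1440 637/200 5393/1440
6269/2160 799/240 7189/2160

Derivation:
After step 1:
  4 9/2 16/3
  13/4 18/5 7/2
  3 12/5 19/4
  7/3 4 8/3
After step 2:
  47/12 523/120 40/9
  277/80 69/20 1031/240
  659/240 71/20 799/240
  28/9 57/20 137/36
After step 3:
  313/80 5821/1440 9431/2160
  543/160 1147/300 5587/1440
  4633/1440 637/200 5393/1440
  6269/2160 799/240 7189/2160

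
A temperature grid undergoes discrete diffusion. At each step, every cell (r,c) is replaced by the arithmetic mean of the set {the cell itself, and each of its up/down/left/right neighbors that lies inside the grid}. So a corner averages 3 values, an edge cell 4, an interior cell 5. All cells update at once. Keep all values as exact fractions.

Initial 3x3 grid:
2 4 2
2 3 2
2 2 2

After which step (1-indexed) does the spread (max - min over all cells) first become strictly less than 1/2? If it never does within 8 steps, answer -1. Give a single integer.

Answer: 3

Derivation:
Step 1: max=11/4, min=2, spread=3/4
Step 2: max=641/240, min=13/6, spread=121/240
Step 3: max=36727/14400, min=10759/4800, spread=89/288
  -> spread < 1/2 first at step 3
Step 4: max=2167169/864000, min=659473/288000, spread=755/3456
Step 5: max=128027143/51840000, min=13342877/5760000, spread=6353/41472
Step 6: max=7615843121/3110400000, min=2427091457/1036800000, spread=53531/497664
Step 7: max=453761814487/186624000000, min=146556511079/62208000000, spread=450953/5971968
Step 8: max=27104483147489/11197440000000, min=981884543657/414720000000, spread=3799043/71663616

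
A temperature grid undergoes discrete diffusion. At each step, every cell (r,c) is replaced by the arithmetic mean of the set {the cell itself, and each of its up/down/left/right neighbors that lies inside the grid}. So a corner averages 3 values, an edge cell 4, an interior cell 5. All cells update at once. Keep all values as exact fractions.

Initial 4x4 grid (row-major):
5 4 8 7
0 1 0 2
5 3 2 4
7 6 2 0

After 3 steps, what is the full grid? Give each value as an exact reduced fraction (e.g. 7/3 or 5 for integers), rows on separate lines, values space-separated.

Answer: 2317/720 8537/2400 27499/7200 4433/1080
3941/1200 6071/2000 9689/3000 23719/7200
1459/400 667/200 5469/2000 6269/2400
171/40 737/200 1741/600 1759/720

Derivation:
After step 1:
  3 9/2 19/4 17/3
  11/4 8/5 13/5 13/4
  15/4 17/5 11/5 2
  6 9/2 5/2 2
After step 2:
  41/12 277/80 1051/240 41/9
  111/40 297/100 72/25 811/240
  159/40 309/100 127/50 189/80
  19/4 41/10 14/5 13/6
After step 3:
  2317/720 8537/2400 27499/7200 4433/1080
  3941/1200 6071/2000 9689/3000 23719/7200
  1459/400 667/200 5469/2000 6269/2400
  171/40 737/200 1741/600 1759/720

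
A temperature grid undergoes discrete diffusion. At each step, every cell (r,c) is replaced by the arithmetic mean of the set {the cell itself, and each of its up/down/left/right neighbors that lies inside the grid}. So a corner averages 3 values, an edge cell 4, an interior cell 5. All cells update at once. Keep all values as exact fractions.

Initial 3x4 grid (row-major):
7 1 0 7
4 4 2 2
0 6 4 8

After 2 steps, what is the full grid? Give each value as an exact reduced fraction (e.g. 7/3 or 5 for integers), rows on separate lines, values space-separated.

Answer: 43/12 129/40 109/40 41/12
869/240 321/100 361/100 889/240
127/36 457/120 467/120 173/36

Derivation:
After step 1:
  4 3 5/2 3
  15/4 17/5 12/5 19/4
  10/3 7/2 5 14/3
After step 2:
  43/12 129/40 109/40 41/12
  869/240 321/100 361/100 889/240
  127/36 457/120 467/120 173/36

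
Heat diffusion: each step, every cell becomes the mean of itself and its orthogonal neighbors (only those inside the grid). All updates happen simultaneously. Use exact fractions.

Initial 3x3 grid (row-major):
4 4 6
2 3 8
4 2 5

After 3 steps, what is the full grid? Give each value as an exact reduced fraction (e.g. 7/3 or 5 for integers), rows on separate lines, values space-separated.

After step 1:
  10/3 17/4 6
  13/4 19/5 11/2
  8/3 7/2 5
After step 2:
  65/18 1043/240 21/4
  261/80 203/50 203/40
  113/36 449/120 14/3
After step 3:
  4039/1080 62161/14400 3521/720
  5629/1600 4097/1000 11431/2400
  7303/2160 28093/7200 809/180

Answer: 4039/1080 62161/14400 3521/720
5629/1600 4097/1000 11431/2400
7303/2160 28093/7200 809/180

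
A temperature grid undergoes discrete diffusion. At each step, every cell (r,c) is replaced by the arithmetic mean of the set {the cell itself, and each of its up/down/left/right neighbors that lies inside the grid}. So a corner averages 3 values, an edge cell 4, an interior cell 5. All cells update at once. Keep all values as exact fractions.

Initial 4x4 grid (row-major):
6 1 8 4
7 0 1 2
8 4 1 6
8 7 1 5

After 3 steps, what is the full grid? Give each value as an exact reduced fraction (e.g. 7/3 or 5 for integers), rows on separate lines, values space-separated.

Answer: 9361/2160 5531/1440 24991/7200 1951/540
85/18 22927/6000 5011/1500 24241/7200
2407/450 13169/3000 6949/2000 1639/480
1255/216 17531/3600 941/240 2587/720

Derivation:
After step 1:
  14/3 15/4 7/2 14/3
  21/4 13/5 12/5 13/4
  27/4 4 13/5 7/2
  23/3 5 7/2 4
After step 2:
  41/9 871/240 859/240 137/36
  289/60 18/5 287/100 829/240
  71/12 419/100 16/5 267/80
  233/36 121/24 151/40 11/3
After step 3:
  9361/2160 5531/1440 24991/7200 1951/540
  85/18 22927/6000 5011/1500 24241/7200
  2407/450 13169/3000 6949/2000 1639/480
  1255/216 17531/3600 941/240 2587/720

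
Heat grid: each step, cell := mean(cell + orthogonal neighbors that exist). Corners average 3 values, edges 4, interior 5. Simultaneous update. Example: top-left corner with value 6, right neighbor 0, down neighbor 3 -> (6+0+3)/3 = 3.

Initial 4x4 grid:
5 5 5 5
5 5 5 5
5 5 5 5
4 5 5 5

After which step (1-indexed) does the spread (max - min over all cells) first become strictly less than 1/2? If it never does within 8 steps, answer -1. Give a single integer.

Step 1: max=5, min=14/3, spread=1/3
  -> spread < 1/2 first at step 1
Step 2: max=5, min=85/18, spread=5/18
Step 3: max=5, min=1039/216, spread=41/216
Step 4: max=5, min=31357/6480, spread=1043/6480
Step 5: max=5, min=946447/194400, spread=25553/194400
Step 6: max=89921/18000, min=28488541/5832000, spread=645863/5832000
Step 7: max=599029/120000, min=857158309/174960000, spread=16225973/174960000
Step 8: max=269299/54000, min=25766522017/5248800000, spread=409340783/5248800000

Answer: 1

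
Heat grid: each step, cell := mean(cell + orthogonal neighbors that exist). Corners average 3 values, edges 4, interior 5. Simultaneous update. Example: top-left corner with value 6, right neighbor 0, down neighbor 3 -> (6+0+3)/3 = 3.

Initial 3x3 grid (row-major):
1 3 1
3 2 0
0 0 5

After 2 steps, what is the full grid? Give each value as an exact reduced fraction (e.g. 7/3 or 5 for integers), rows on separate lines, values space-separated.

After step 1:
  7/3 7/4 4/3
  3/2 8/5 2
  1 7/4 5/3
After step 2:
  67/36 421/240 61/36
  193/120 43/25 33/20
  17/12 361/240 65/36

Answer: 67/36 421/240 61/36
193/120 43/25 33/20
17/12 361/240 65/36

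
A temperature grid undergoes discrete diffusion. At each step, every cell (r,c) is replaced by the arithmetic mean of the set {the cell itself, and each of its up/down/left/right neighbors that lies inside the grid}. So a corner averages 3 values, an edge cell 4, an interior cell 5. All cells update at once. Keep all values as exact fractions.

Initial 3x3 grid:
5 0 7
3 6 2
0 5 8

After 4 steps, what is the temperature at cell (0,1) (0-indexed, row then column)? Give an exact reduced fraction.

Answer: 1617869/432000

Derivation:
Step 1: cell (0,1) = 9/2
Step 2: cell (0,1) = 401/120
Step 3: cell (0,1) = 28177/7200
Step 4: cell (0,1) = 1617869/432000
Full grid after step 4:
  117191/32400 1617869/432000 59771/14400
  1535869/432000 724253/180000 1205371/288000
  493139/129600 3452113/864000 10591/2400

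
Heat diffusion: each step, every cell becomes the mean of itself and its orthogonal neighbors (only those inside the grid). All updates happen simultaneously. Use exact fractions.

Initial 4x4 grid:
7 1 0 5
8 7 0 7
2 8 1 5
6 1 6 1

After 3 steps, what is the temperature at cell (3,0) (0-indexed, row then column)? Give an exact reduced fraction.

Step 1: cell (3,0) = 3
Step 2: cell (3,0) = 19/4
Step 3: cell (3,0) = 521/120
Full grid after step 3:
  10373/2160 29171/7200 8201/2400 10/3
  8789/1800 5263/1200 446/125 2877/800
  2963/600 33/8 7761/2000 2837/800
  521/120 1697/400 1401/400 59/16

Answer: 521/120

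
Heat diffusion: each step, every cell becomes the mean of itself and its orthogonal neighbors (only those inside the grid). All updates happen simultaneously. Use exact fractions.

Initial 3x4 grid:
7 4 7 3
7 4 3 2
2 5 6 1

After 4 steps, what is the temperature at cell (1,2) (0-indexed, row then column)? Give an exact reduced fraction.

Answer: 96637/24000

Derivation:
Step 1: cell (1,2) = 22/5
Step 2: cell (1,2) = 77/20
Step 3: cell (1,2) = 102/25
Step 4: cell (1,2) = 96637/24000
Full grid after step 4:
  21853/4320 68561/14400 20531/4800 11041/2880
  52637/10800 165893/36000 96637/24000 23613/6400
  1897/405 94129/21600 28159/7200 3397/960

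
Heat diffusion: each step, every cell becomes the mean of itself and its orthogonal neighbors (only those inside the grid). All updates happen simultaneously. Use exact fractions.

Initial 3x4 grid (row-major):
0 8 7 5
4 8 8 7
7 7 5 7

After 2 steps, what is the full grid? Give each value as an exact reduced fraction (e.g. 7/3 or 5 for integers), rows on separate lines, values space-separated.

Answer: 29/6 95/16 313/48 241/36
87/16 25/4 69/10 317/48
35/6 53/8 161/24 119/18

Derivation:
After step 1:
  4 23/4 7 19/3
  19/4 7 7 27/4
  6 27/4 27/4 19/3
After step 2:
  29/6 95/16 313/48 241/36
  87/16 25/4 69/10 317/48
  35/6 53/8 161/24 119/18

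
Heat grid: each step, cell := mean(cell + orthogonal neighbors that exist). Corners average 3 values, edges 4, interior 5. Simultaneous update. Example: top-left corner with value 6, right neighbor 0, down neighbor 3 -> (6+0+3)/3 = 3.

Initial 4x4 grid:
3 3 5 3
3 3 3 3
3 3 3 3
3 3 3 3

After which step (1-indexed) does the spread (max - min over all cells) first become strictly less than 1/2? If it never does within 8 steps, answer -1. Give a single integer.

Step 1: max=11/3, min=3, spread=2/3
Step 2: max=211/60, min=3, spread=31/60
Step 3: max=1831/540, min=3, spread=211/540
  -> spread < 1/2 first at step 3
Step 4: max=178843/54000, min=3, spread=16843/54000
Step 5: max=1596643/486000, min=13579/4500, spread=130111/486000
Step 6: max=47382367/14580000, min=817159/270000, spread=3255781/14580000
Step 7: max=1412553691/437400000, min=821107/270000, spread=82360351/437400000
Step 8: max=42117316891/13122000000, min=148306441/48600000, spread=2074577821/13122000000

Answer: 3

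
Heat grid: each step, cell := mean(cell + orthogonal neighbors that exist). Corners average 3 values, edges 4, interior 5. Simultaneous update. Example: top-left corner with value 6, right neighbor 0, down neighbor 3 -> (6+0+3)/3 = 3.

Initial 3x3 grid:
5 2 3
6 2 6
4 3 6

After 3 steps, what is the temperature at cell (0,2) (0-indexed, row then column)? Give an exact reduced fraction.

Step 1: cell (0,2) = 11/3
Step 2: cell (0,2) = 131/36
Step 3: cell (0,2) = 8293/2160
Full grid after step 3:
  8453/2160 1501/400 8293/2160
  57461/14400 24107/6000 57461/14400
  563/135 59311/14400 191/45

Answer: 8293/2160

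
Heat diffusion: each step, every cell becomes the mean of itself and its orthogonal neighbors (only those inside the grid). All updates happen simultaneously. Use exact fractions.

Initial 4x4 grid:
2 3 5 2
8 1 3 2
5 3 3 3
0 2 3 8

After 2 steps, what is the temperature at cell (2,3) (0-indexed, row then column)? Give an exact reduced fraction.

Step 1: cell (2,3) = 4
Step 2: cell (2,3) = 85/24
Full grid after step 2:
  133/36 209/60 59/20 35/12
  239/60 319/100 303/100 123/40
  197/60 77/25 83/25 85/24
  25/9 167/60 41/12 38/9

Answer: 85/24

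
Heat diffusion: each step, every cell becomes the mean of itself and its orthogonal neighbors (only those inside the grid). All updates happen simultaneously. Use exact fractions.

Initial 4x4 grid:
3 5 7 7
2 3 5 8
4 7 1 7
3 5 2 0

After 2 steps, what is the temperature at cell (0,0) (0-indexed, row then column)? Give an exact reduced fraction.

Step 1: cell (0,0) = 10/3
Step 2: cell (0,0) = 65/18
Full grid after step 2:
  65/18 547/120 679/120 241/36
  221/60 207/50 527/100 1373/240
  15/4 421/100 96/25 363/80
  49/12 57/16 273/80 3

Answer: 65/18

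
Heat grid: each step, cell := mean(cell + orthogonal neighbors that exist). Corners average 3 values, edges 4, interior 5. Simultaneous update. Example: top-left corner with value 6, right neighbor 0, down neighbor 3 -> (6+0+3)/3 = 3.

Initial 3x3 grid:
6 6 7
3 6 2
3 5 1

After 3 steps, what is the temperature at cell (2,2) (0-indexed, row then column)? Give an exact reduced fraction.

Answer: 7999/2160

Derivation:
Step 1: cell (2,2) = 8/3
Step 2: cell (2,2) = 125/36
Step 3: cell (2,2) = 7999/2160
Full grid after step 3:
  3553/720 24091/4800 1141/240
  32749/7200 13063/3000 15437/3600
  8629/2160 56323/14400 7999/2160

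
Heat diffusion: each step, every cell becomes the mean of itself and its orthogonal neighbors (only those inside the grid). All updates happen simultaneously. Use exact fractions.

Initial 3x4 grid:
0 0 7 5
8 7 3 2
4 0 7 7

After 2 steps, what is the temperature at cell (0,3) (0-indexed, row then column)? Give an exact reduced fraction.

Step 1: cell (0,3) = 14/3
Step 2: cell (0,3) = 38/9
Full grid after step 2:
  131/36 811/240 1027/240 38/9
  901/240 431/100 421/100 389/80
  53/12 327/80 1157/240 83/18

Answer: 38/9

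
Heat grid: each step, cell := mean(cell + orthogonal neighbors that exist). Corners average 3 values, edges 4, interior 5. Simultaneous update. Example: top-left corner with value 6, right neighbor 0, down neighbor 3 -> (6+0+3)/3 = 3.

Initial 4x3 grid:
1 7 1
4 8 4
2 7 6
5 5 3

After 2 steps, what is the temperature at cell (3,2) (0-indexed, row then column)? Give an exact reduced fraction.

Answer: 44/9

Derivation:
Step 1: cell (3,2) = 14/3
Step 2: cell (3,2) = 44/9
Full grid after step 2:
  4 73/16 13/3
  73/16 487/100 79/16
  357/80 261/50 1201/240
  9/2 289/60 44/9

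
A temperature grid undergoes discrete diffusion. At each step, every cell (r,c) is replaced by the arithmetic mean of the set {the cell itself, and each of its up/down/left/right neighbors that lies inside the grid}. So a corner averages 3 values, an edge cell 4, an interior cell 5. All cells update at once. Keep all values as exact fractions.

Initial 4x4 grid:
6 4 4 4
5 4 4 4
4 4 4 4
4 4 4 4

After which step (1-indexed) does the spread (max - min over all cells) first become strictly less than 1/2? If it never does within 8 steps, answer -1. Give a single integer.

Answer: 4

Derivation:
Step 1: max=5, min=4, spread=1
Step 2: max=19/4, min=4, spread=3/4
Step 3: max=183/40, min=4, spread=23/40
Step 4: max=1791/400, min=4, spread=191/400
  -> spread < 1/2 first at step 4
Step 5: max=158599/36000, min=36079/9000, spread=1587/4000
Step 6: max=4703591/1080000, min=2171899/540000, spread=39977/120000
Step 7: max=46616921/10800000, min=1089923/270000, spread=1006667/3600000
Step 8: max=4166744323/972000000, min=393830041/97200000, spread=25382657/108000000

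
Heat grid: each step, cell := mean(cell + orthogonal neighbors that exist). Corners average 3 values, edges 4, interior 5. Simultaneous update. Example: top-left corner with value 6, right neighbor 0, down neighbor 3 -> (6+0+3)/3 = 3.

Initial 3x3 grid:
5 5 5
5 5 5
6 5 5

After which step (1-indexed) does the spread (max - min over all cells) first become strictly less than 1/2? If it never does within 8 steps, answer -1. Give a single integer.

Step 1: max=16/3, min=5, spread=1/3
  -> spread < 1/2 first at step 1
Step 2: max=95/18, min=5, spread=5/18
Step 3: max=1121/216, min=5, spread=41/216
Step 4: max=66931/12960, min=1811/360, spread=347/2592
Step 5: max=3994937/777600, min=18157/3600, spread=2921/31104
Step 6: max=239108539/46656000, min=2185483/432000, spread=24611/373248
Step 7: max=14315522033/2799360000, min=49256741/9720000, spread=207329/4478976
Step 8: max=857837952451/167961600000, min=2630801599/518400000, spread=1746635/53747712

Answer: 1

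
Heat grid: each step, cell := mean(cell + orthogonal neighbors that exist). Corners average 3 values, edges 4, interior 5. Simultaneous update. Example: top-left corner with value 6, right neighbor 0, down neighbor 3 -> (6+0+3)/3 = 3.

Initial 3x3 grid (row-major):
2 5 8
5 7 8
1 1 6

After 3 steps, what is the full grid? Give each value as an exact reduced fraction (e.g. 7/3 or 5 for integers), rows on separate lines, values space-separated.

After step 1:
  4 11/2 7
  15/4 26/5 29/4
  7/3 15/4 5
After step 2:
  53/12 217/40 79/12
  917/240 509/100 489/80
  59/18 977/240 16/3
After step 3:
  1093/240 4303/800 4349/720
  59779/14400 29423/6000 27743/4800
  4021/1080 63979/14400 931/180

Answer: 1093/240 4303/800 4349/720
59779/14400 29423/6000 27743/4800
4021/1080 63979/14400 931/180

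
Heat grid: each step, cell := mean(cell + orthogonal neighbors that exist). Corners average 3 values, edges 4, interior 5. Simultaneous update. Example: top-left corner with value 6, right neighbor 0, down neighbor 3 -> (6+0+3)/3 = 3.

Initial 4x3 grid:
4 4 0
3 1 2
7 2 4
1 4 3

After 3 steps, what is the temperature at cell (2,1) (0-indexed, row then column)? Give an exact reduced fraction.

Answer: 941/300

Derivation:
Step 1: cell (2,1) = 18/5
Step 2: cell (2,1) = 29/10
Step 3: cell (2,1) = 941/300
Full grid after step 3:
  6529/2160 7597/2880 1633/720
  29/9 3293/1200 119/48
  49/15 941/300 1987/720
  1241/360 4523/1440 421/135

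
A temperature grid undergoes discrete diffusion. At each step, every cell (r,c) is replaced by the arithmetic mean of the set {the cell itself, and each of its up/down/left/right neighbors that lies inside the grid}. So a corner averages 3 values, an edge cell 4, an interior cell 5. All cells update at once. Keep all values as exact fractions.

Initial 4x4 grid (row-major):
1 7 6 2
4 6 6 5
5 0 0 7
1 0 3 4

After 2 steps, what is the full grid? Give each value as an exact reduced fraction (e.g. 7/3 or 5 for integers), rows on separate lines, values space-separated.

After step 1:
  4 5 21/4 13/3
  4 23/5 23/5 5
  5/2 11/5 16/5 4
  2 1 7/4 14/3
After step 2:
  13/3 377/80 1151/240 175/36
  151/40 102/25 453/100 269/60
  107/40 27/10 63/20 253/60
  11/6 139/80 637/240 125/36

Answer: 13/3 377/80 1151/240 175/36
151/40 102/25 453/100 269/60
107/40 27/10 63/20 253/60
11/6 139/80 637/240 125/36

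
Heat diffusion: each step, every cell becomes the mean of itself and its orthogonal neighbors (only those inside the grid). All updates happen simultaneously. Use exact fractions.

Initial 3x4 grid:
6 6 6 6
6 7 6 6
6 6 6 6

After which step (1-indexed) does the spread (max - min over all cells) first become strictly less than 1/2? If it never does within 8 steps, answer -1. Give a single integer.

Step 1: max=25/4, min=6, spread=1/4
  -> spread < 1/2 first at step 1
Step 2: max=623/100, min=6, spread=23/100
Step 3: max=29611/4800, min=2413/400, spread=131/960
Step 4: max=265751/43200, min=43591/7200, spread=841/8640
Step 5: max=106222051/17280000, min=8733373/1440000, spread=56863/691200
Step 6: max=954654341/155520000, min=78749543/12960000, spread=386393/6220800
Step 7: max=381641723131/62208000000, min=31524358813/5184000000, spread=26795339/497664000
Step 8: max=22878695714129/3732480000000, min=1893326149667/311040000000, spread=254051069/5971968000

Answer: 1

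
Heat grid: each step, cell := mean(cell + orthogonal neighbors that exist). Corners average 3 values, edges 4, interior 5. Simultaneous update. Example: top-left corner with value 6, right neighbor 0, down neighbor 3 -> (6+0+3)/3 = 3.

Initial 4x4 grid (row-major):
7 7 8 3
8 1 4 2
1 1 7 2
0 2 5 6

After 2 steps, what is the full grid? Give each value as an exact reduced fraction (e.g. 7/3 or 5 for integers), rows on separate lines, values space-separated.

Answer: 52/9 1367/240 1199/240 151/36
1097/240 21/5 413/100 59/15
203/80 149/50 397/100 227/60
11/6 13/5 227/60 163/36

Derivation:
After step 1:
  22/3 23/4 11/2 13/3
  17/4 21/5 22/5 11/4
  5/2 12/5 19/5 17/4
  1 2 5 13/3
After step 2:
  52/9 1367/240 1199/240 151/36
  1097/240 21/5 413/100 59/15
  203/80 149/50 397/100 227/60
  11/6 13/5 227/60 163/36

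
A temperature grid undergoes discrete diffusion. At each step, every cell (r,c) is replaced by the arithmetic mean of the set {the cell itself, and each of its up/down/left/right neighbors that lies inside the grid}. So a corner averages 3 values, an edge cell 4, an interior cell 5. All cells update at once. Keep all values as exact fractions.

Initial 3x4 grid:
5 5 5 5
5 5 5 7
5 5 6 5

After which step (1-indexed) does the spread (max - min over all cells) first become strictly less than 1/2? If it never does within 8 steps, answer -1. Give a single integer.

Answer: 4

Derivation:
Step 1: max=6, min=5, spread=1
Step 2: max=683/120, min=5, spread=83/120
Step 3: max=28/5, min=5, spread=3/5
Step 4: max=118507/21600, min=45553/9000, spread=45899/108000
  -> spread < 1/2 first at step 4
Step 5: max=7072483/1296000, min=60971/12000, spread=97523/259200
Step 6: max=140237239/25920000, min=86374/16875, spread=302671/1036800
Step 7: max=25128201503/4665600000, min=166523837/32400000, spread=45950759/186624000
Step 8: max=1500693693677/279936000000, min=3345397661/648000000, spread=443855233/2239488000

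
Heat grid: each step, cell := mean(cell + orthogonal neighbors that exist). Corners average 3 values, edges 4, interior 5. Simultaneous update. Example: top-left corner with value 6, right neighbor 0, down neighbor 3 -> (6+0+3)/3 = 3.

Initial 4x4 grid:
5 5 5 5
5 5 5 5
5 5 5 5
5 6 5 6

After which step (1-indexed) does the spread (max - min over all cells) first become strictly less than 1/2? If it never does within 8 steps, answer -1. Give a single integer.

Answer: 2

Derivation:
Step 1: max=11/2, min=5, spread=1/2
Step 2: max=193/36, min=5, spread=13/36
  -> spread < 1/2 first at step 2
Step 3: max=38057/7200, min=5, spread=2057/7200
Step 4: max=10621/2025, min=5009/1000, spread=19111/81000
Step 5: max=33785669/6480000, min=16954/3375, spread=1233989/6480000
Step 6: max=75752321/14580000, min=10873981/2160000, spread=9411797/58320000
Step 7: max=453017131/87480000, min=1961899/388800, spread=362183/2733750
Step 8: max=67809563093/13122000000, min=49137029863/9720000000, spread=29491455559/262440000000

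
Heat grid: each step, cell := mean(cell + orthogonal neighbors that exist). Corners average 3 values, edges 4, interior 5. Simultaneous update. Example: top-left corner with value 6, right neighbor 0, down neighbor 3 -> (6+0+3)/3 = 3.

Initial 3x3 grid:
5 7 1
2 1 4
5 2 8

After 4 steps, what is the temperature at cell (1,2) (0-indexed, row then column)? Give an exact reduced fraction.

Step 1: cell (1,2) = 7/2
Step 2: cell (1,2) = 461/120
Step 3: cell (1,2) = 27097/7200
Step 4: cell (1,2) = 1631009/432000
Full grid after step 4:
  474629/129600 1608509/432000 10123/2700
  3137143/864000 1323241/360000 1631009/432000
  155293/43200 798067/216000 244177/64800

Answer: 1631009/432000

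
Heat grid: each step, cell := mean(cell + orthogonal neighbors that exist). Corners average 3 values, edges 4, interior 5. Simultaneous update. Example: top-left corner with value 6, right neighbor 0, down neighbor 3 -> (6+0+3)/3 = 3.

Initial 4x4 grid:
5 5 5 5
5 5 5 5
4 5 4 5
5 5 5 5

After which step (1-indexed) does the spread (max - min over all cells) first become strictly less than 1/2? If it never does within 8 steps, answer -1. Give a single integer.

Step 1: max=5, min=23/5, spread=2/5
  -> spread < 1/2 first at step 1
Step 2: max=5, min=563/120, spread=37/120
Step 3: max=1987/400, min=10261/2160, spread=293/1350
Step 4: max=35609/7200, min=206741/43200, spread=6913/43200
Step 5: max=196999/40000, min=1861433/388800, spread=333733/2430000
Step 6: max=31857617/6480000, min=280206991/58320000, spread=3255781/29160000
Step 7: max=953423267/194400000, min=8416088701/1749600000, spread=82360351/874800000
Step 8: max=28569348089/5832000000, min=252974977159/52488000000, spread=2074577821/26244000000

Answer: 1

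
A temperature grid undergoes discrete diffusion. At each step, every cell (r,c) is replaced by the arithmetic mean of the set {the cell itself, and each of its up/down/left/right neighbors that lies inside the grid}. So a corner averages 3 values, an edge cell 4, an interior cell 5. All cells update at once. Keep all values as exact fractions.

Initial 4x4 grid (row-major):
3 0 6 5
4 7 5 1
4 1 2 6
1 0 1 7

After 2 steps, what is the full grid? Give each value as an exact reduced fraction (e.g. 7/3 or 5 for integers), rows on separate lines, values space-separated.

After step 1:
  7/3 4 4 4
  9/2 17/5 21/5 17/4
  5/2 14/5 3 4
  5/3 3/4 5/2 14/3
After step 2:
  65/18 103/30 81/20 49/12
  191/60 189/50 377/100 329/80
  43/15 249/100 33/10 191/48
  59/36 463/240 131/48 67/18

Answer: 65/18 103/30 81/20 49/12
191/60 189/50 377/100 329/80
43/15 249/100 33/10 191/48
59/36 463/240 131/48 67/18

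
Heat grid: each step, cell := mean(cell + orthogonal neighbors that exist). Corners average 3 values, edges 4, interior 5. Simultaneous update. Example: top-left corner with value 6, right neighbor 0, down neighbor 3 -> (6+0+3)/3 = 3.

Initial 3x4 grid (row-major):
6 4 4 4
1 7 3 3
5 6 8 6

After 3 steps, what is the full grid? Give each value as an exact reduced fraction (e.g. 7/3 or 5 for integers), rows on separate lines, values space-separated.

After step 1:
  11/3 21/4 15/4 11/3
  19/4 21/5 5 4
  4 13/2 23/4 17/3
After step 2:
  41/9 253/60 53/12 137/36
  997/240 257/50 227/50 55/12
  61/12 409/80 275/48 185/36
After step 3:
  9307/2160 1031/225 15281/3600 461/108
  68159/14400 6949/1500 29291/6000 16261/3600
  287/60 4213/800 36937/7200 2225/432

Answer: 9307/2160 1031/225 15281/3600 461/108
68159/14400 6949/1500 29291/6000 16261/3600
287/60 4213/800 36937/7200 2225/432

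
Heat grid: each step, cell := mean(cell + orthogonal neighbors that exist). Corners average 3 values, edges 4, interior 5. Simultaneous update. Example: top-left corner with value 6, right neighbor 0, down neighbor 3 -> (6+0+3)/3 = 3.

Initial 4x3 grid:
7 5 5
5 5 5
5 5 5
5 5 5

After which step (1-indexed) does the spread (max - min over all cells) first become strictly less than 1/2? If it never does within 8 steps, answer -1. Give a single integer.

Step 1: max=17/3, min=5, spread=2/3
Step 2: max=50/9, min=5, spread=5/9
Step 3: max=581/108, min=5, spread=41/108
  -> spread < 1/2 first at step 3
Step 4: max=69017/12960, min=5, spread=4217/12960
Step 5: max=4097149/777600, min=18079/3600, spread=38417/155520
Step 6: max=244480211/46656000, min=362597/72000, spread=1903471/9331200
Step 7: max=14597789089/2799360000, min=10915759/2160000, spread=18038617/111974400
Step 8: max=873076182851/167961600000, min=984926759/194400000, spread=883978523/6718464000

Answer: 3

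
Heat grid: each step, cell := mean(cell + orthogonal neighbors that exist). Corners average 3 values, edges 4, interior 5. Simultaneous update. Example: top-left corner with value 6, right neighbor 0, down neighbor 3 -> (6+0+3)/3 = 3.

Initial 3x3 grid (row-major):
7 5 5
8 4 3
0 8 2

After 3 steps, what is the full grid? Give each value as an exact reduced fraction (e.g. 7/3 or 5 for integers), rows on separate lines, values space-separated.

Answer: 2989/540 23879/4800 10271/2160
24229/4800 7411/1500 30781/7200
10661/2160 31531/7200 581/135

Derivation:
After step 1:
  20/3 21/4 13/3
  19/4 28/5 7/2
  16/3 7/2 13/3
After step 2:
  50/9 437/80 157/36
  447/80 113/25 533/120
  163/36 563/120 34/9
After step 3:
  2989/540 23879/4800 10271/2160
  24229/4800 7411/1500 30781/7200
  10661/2160 31531/7200 581/135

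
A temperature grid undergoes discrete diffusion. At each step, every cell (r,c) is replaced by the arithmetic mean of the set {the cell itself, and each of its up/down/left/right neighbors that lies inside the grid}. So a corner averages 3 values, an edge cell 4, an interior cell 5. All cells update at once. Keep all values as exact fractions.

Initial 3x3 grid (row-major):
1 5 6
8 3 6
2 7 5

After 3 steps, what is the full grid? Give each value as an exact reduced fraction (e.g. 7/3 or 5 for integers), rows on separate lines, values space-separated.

Answer: 9973/2160 65551/14400 11083/2160
32063/7200 5077/1000 17969/3600
10663/2160 70001/14400 3871/720

Derivation:
After step 1:
  14/3 15/4 17/3
  7/2 29/5 5
  17/3 17/4 6
After step 2:
  143/36 1193/240 173/36
  589/120 223/50 337/60
  161/36 1303/240 61/12
After step 3:
  9973/2160 65551/14400 11083/2160
  32063/7200 5077/1000 17969/3600
  10663/2160 70001/14400 3871/720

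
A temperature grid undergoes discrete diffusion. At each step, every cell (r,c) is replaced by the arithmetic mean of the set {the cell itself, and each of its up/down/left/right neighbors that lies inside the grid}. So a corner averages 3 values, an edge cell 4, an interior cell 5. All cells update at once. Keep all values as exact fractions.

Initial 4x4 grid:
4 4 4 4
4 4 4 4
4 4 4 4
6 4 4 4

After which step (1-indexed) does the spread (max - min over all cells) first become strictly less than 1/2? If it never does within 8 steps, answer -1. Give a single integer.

Answer: 3

Derivation:
Step 1: max=14/3, min=4, spread=2/3
Step 2: max=41/9, min=4, spread=5/9
Step 3: max=473/108, min=4, spread=41/108
  -> spread < 1/2 first at step 3
Step 4: max=14003/3240, min=4, spread=1043/3240
Step 5: max=414353/97200, min=4, spread=25553/97200
Step 6: max=12335459/2916000, min=36079/9000, spread=645863/2916000
Step 7: max=367561691/87480000, min=240971/60000, spread=16225973/87480000
Step 8: max=10975077983/2624400000, min=108701/27000, spread=409340783/2624400000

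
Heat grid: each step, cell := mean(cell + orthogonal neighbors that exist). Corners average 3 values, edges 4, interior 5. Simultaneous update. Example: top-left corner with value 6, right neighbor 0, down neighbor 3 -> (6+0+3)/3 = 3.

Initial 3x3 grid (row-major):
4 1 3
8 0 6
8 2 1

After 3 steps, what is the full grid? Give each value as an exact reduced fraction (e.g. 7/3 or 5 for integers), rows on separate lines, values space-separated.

Answer: 2111/540 11507/3600 3217/1080
14557/3600 21511/6000 20789/7200
3133/720 17101/4800 2303/720

Derivation:
After step 1:
  13/3 2 10/3
  5 17/5 5/2
  6 11/4 3
After step 2:
  34/9 49/15 47/18
  281/60 313/100 367/120
  55/12 303/80 11/4
After step 3:
  2111/540 11507/3600 3217/1080
  14557/3600 21511/6000 20789/7200
  3133/720 17101/4800 2303/720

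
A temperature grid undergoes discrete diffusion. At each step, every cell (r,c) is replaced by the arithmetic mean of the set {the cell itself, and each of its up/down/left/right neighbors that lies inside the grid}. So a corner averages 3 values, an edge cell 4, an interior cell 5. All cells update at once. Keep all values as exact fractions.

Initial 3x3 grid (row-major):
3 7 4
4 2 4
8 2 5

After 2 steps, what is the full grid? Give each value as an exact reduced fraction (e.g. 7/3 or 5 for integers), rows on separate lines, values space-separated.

Answer: 155/36 131/30 17/4
1043/240 401/100 973/240
79/18 983/240 35/9

Derivation:
After step 1:
  14/3 4 5
  17/4 19/5 15/4
  14/3 17/4 11/3
After step 2:
  155/36 131/30 17/4
  1043/240 401/100 973/240
  79/18 983/240 35/9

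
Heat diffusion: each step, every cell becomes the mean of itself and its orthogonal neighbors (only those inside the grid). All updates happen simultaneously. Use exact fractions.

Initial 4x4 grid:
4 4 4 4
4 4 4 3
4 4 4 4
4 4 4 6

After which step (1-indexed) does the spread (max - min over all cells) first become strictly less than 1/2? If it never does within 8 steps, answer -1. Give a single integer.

Answer: 3

Derivation:
Step 1: max=14/3, min=11/3, spread=1
Step 2: max=161/36, min=137/36, spread=2/3
Step 3: max=931/216, min=2077/540, spread=167/360
  -> spread < 1/2 first at step 3
Step 4: max=137309/32400, min=63067/16200, spread=149/432
Step 5: max=4066883/972000, min=1907281/486000, spread=84107/324000
Step 6: max=121007243/29160000, min=28785167/7290000, spread=78221/388800
Step 7: max=721530811/174960000, min=1445032003/364500000, spread=697886239/4374000000
Step 8: max=107739043559/26244000000, min=173927321581/43740000000, spread=4228313263/32805000000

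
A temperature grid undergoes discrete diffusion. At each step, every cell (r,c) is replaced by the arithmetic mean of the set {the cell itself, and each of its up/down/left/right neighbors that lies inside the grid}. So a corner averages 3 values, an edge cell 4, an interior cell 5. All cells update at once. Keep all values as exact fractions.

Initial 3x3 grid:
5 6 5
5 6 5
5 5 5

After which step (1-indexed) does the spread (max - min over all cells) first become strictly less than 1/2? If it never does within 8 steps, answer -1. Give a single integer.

Answer: 2

Derivation:
Step 1: max=11/2, min=5, spread=1/2
Step 2: max=647/120, min=413/80, spread=11/48
  -> spread < 1/2 first at step 2
Step 3: max=38599/7200, min=623/120, spread=1219/7200
Step 4: max=2300603/432000, min=500759/96000, spread=755/6912
Step 5: max=137705491/25920000, min=90480119/17280000, spread=6353/82944
Step 6: max=8241058127/1555200000, min=5438277293/1036800000, spread=53531/995328
Step 7: max=493800444319/93312000000, min=12105614173/2304000000, spread=450953/11943936
Step 8: max=29593949793443/5598720000000, min=19630366450837/3732480000000, spread=3799043/143327232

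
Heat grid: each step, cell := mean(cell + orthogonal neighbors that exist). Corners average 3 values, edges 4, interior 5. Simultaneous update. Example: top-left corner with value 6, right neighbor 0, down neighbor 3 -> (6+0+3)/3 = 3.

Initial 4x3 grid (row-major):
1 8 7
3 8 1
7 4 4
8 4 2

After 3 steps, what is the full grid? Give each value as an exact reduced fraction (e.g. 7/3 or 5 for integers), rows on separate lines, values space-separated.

Answer: 1177/240 9263/1800 10763/2160
4073/800 3607/750 34607/7200
36527/7200 14573/3000 30077/7200
11399/2160 33217/7200 9029/2160

Derivation:
After step 1:
  4 6 16/3
  19/4 24/5 5
  11/2 27/5 11/4
  19/3 9/2 10/3
After step 2:
  59/12 151/30 49/9
  381/80 519/100 1073/240
  1319/240 459/100 989/240
  49/9 587/120 127/36
After step 3:
  1177/240 9263/1800 10763/2160
  4073/800 3607/750 34607/7200
  36527/7200 14573/3000 30077/7200
  11399/2160 33217/7200 9029/2160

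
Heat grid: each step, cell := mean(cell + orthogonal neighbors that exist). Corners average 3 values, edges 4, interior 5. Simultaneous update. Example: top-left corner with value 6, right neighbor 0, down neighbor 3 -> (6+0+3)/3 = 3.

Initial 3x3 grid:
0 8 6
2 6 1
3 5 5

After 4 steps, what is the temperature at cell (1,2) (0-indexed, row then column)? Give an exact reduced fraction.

Step 1: cell (1,2) = 9/2
Step 2: cell (1,2) = 527/120
Step 3: cell (1,2) = 32059/7200
Step 4: cell (1,2) = 1875923/432000
Full grid after step 4:
  515413/129600 227381/54000 95873/21600
  3335221/864000 372613/90000 1875923/432000
  248819/64800 386969/96000 551063/129600

Answer: 1875923/432000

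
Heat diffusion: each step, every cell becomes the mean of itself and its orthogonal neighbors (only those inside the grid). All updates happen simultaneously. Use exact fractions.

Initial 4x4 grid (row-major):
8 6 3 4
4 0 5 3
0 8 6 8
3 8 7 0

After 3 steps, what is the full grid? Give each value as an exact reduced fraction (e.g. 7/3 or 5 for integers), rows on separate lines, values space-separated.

After step 1:
  6 17/4 9/2 10/3
  3 23/5 17/5 5
  15/4 22/5 34/5 17/4
  11/3 13/2 21/4 5
After step 2:
  53/12 387/80 929/240 77/18
  347/80 393/100 243/50 959/240
  889/240 521/100 241/50 421/80
  167/36 1189/240 471/80 29/6
After step 3:
  1631/360 3411/800 32123/7200 1093/270
  9833/2400 927/200 6443/1500 33113/7200
  32203/7200 13571/3000 651/125 11347/2400
  4787/1080 37243/7200 4099/800 959/180

Answer: 1631/360 3411/800 32123/7200 1093/270
9833/2400 927/200 6443/1500 33113/7200
32203/7200 13571/3000 651/125 11347/2400
4787/1080 37243/7200 4099/800 959/180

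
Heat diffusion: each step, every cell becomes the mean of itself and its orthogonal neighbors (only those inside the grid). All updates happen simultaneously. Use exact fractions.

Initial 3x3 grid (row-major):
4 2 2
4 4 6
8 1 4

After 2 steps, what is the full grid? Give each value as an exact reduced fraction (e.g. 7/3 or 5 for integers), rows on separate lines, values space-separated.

Answer: 34/9 49/15 31/9
241/60 393/100 18/5
163/36 313/80 143/36

Derivation:
After step 1:
  10/3 3 10/3
  5 17/5 4
  13/3 17/4 11/3
After step 2:
  34/9 49/15 31/9
  241/60 393/100 18/5
  163/36 313/80 143/36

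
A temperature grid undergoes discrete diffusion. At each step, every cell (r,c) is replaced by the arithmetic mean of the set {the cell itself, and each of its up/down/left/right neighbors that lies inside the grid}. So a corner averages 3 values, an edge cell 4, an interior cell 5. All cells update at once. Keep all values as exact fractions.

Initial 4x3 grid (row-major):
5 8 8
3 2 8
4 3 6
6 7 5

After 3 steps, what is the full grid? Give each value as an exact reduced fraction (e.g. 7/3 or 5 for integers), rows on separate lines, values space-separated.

Answer: 10973/2160 80299/14400 4471/720
2087/450 31361/6000 6907/1200
8353/1800 29851/6000 6577/1200
10579/2160 74429/14400 437/80

Derivation:
After step 1:
  16/3 23/4 8
  7/2 24/5 6
  4 22/5 11/2
  17/3 21/4 6
After step 2:
  175/36 1433/240 79/12
  529/120 489/100 243/40
  527/120 479/100 219/40
  179/36 1279/240 67/12
After step 3:
  10973/2160 80299/14400 4471/720
  2087/450 31361/6000 6907/1200
  8353/1800 29851/6000 6577/1200
  10579/2160 74429/14400 437/80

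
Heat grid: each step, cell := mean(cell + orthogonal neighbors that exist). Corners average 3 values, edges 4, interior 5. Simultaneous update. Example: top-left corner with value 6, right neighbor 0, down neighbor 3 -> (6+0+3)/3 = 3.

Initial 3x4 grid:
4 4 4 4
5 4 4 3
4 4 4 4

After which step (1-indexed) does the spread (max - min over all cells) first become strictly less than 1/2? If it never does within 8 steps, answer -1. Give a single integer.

Answer: 3

Derivation:
Step 1: max=13/3, min=11/3, spread=2/3
Step 2: max=1027/240, min=893/240, spread=67/120
Step 3: max=9077/2160, min=8203/2160, spread=437/1080
  -> spread < 1/2 first at step 3
Step 4: max=721151/172800, min=661249/172800, spread=29951/86400
Step 5: max=6427561/1555200, min=6014039/1555200, spread=206761/777600
Step 6: max=512094763/124416000, min=483233237/124416000, spread=14430763/62208000
Step 7: max=6111822109/1492992000, min=5832113891/1492992000, spread=139854109/746496000
Step 8: max=365432623559/89579520000, min=351203536441/89579520000, spread=7114543559/44789760000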